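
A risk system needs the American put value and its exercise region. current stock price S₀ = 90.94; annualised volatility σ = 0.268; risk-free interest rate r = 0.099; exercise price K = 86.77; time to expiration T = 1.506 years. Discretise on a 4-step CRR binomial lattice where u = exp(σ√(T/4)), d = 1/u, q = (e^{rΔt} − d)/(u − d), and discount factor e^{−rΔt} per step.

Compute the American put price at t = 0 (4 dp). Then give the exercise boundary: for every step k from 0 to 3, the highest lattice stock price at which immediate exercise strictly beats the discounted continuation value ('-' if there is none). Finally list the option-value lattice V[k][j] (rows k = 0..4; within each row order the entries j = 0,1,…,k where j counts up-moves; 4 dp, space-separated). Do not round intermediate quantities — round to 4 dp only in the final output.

Δt=0.37650  u=1.17874  d=0.84837  q=0.57393  discount=0.96341
step 4 (expiry): payoffs max(K−S,0) = 39.6628 21.3183 0.0000 0.0000 0.0000
step 3: (k=3,j=0): S=55.5270, (K−S)⁺=31.2430, hold=28.0683 ⇒ V=31.2430 exercise | (k=3,j=1): S=77.1504, (K−S)⁺=9.6196, hold=8.7507 ⇒ V=9.6196 exercise | (k=3,j=2): S=107.1944, (K−S)⁺=0.0000, hold=0.0000 ⇒ V=0.0000 continue | (k=3,j=3): S=148.9381, (K−S)⁺=0.0000, hold=0.0000 ⇒ V=0.0000 continue  boundary S*=77.1504
step 2: (k=2,j=0): S=65.4517, (K−S)⁺=21.3183, hold=18.1436 ⇒ V=21.3183 exercise | (k=2,j=1): S=90.9400, (K−S)⁺=0.0000, hold=3.9487 ⇒ V=3.9487 continue | (k=2,j=2): S=126.3540, (K−S)⁺=0.0000, hold=0.0000 ⇒ V=0.0000 continue  boundary S*=65.4517
step 1: (k=1,j=0): S=77.1504, (K−S)⁺=9.6196, hold=10.9340 ⇒ V=10.9340 continue | (k=1,j=1): S=107.1944, (K−S)⁺=0.0000, hold=1.6208 ⇒ V=1.6208 continue  boundary S*=-
step 0: (k=0,j=0): S=90.9400, (K−S)⁺=0.0000, hold=5.3844 ⇒ V=5.3844 continue  boundary S*=-

price = 5.3844
boundary = - - 65.4517 77.1504
tree:
5.3844
10.9340 1.6208
21.3183 3.9487 0.0000
31.2430 9.6196 0.0000 0.0000
39.6628 21.3183 0.0000 0.0000 0.0000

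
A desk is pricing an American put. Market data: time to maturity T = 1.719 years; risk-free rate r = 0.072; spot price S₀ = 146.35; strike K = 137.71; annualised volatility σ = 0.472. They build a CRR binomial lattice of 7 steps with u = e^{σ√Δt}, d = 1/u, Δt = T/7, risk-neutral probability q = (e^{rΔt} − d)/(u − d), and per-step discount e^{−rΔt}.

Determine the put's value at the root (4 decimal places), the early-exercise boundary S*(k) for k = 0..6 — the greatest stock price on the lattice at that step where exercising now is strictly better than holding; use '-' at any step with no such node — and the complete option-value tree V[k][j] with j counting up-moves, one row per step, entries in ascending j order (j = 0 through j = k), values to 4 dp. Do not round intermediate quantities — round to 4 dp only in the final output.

price = 24.2638
boundary = - - - 72.5517 57.4204 72.5517 91.6705
tree:
24.2638
34.8267 13.7039
48.4810 21.3048 5.9653
65.1583 32.1866 10.2887 1.4956
80.2896 46.8909 17.4271 2.9250 0.0000
92.2652 65.1583 28.8119 5.7208 0.0000 0.0000
101.7431 80.2896 46.0395 11.1887 0.0000 0.0000 0.0000
109.2443 92.2652 65.1583 21.8827 0.0000 0.0000 0.0000 0.0000

params: Δt=0.24557 u=1.26352 d=0.79144 q=0.47958 e^(-rΔt)=0.98247
t_7 payoffs: 109.2443 92.2652 65.1583 21.8827 0.0000 0.0000 0.0000 0.0000
t_6: node(6,0) S=35.9669 payoff=101.7431 vs cont=99.3296 → 101.7431 [stop]  node(6,1) S=57.4204 payoff=80.2896 vs cont=77.8761 → 80.2896 [stop]  node(6,2) S=91.6705 payoff=46.0395 vs cont=43.6261 → 46.0395 [stop]  node(6,3) S=146.3500 payoff=0.0000 vs cont=11.1887 → 11.1887 [wait]  node(6,4) S=233.6447 payoff=0.0000 vs cont=0.0000 → 0.0000 [wait]  node(6,5) S=373.0090 payoff=0.0000 vs cont=0.0000 → 0.0000 [wait]  node(6,6) S=595.5011 payoff=0.0000 vs cont=0.0000 → 0.0000 [wait]  ⇒ S*(6)=91.6705
t_5: node(5,0) S=45.4448 payoff=92.2652 vs cont=89.8517 → 92.2652 [stop]  node(5,1) S=72.5517 payoff=65.1583 vs cont=62.7448 → 65.1583 [stop]  node(5,2) S=115.8273 payoff=21.8827 vs cont=28.8119 → 28.8119 [wait]  node(5,3) S=184.9159 payoff=0.0000 vs cont=5.7208 → 5.7208 [wait]  node(5,4) S=295.2145 payoff=0.0000 vs cont=0.0000 → 0.0000 [wait]  node(5,5) S=471.3038 payoff=0.0000 vs cont=0.0000 → 0.0000 [wait]  ⇒ S*(5)=72.5517
t_4: node(4,0) S=57.4204 payoff=80.2896 vs cont=77.8761 → 80.2896 [stop]  node(4,1) S=91.6705 payoff=46.0395 vs cont=46.8909 → 46.8909 [wait]  node(4,2) S=146.3500 payoff=0.0000 vs cont=17.4271 → 17.4271 [wait]  node(4,3) S=233.6447 payoff=0.0000 vs cont=2.9250 → 2.9250 [wait]  node(4,4) S=373.0090 payoff=0.0000 vs cont=0.0000 → 0.0000 [wait]  ⇒ S*(4)=57.4204
t_3: node(3,0) S=72.5517 payoff=65.1583 vs cont=63.1459 → 65.1583 [stop]  node(3,1) S=115.8273 payoff=21.8827 vs cont=32.1866 → 32.1866 [wait]  node(3,2) S=184.9159 payoff=0.0000 vs cont=10.2887 → 10.2887 [wait]  node(3,3) S=295.2145 payoff=0.0000 vs cont=1.4956 → 1.4956 [wait]  ⇒ S*(3)=72.5517
t_2: node(2,0) S=91.6705 payoff=46.0395 vs cont=48.4810 → 48.4810 [wait]  node(2,1) S=146.3500 payoff=0.0000 vs cont=21.3048 → 21.3048 [wait]  node(2,2) S=233.6447 payoff=0.0000 vs cont=5.9653 → 5.9653 [wait]  ⇒ S*(2)=-
t_1: node(1,0) S=115.8273 payoff=21.8827 vs cont=34.8267 → 34.8267 [wait]  node(1,1) S=184.9159 payoff=0.0000 vs cont=13.7039 → 13.7039 [wait]  ⇒ S*(1)=-
t_0: node(0,0) S=146.3500 payoff=0.0000 vs cont=24.2638 → 24.2638 [wait]  ⇒ S*(0)=-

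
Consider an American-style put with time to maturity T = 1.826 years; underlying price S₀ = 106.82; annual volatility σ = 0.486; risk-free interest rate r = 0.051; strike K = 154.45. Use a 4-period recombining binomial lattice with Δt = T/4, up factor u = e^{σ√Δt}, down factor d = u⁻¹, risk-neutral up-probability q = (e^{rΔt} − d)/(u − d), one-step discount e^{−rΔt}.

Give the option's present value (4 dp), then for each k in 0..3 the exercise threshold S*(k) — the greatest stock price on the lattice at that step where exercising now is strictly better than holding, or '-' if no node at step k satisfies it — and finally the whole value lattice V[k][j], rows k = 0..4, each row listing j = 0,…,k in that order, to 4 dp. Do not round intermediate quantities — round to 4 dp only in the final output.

price = 56.4861
boundary = - 76.9211 55.3909 76.9211
tree:
56.4861
77.5289 34.0972
99.0591 52.6356 13.5598
114.5630 77.5289 25.4136 0.0000
125.7274 99.0591 47.6300 0.0000 0.0000

Δt=0.45650, u=1.38870, d=0.72010, q=0.45387, disc=e^(-rΔt)=0.97699
k=4 terminal: V=max(K-S,0) → 125.7274 99.0591 47.6300 0.0000 0.0000
k=3: j=0 S=39.8870 intr=114.5630 cont=111.0087 V=114.5630[EX]; j=1 S=76.9211 intr=77.5289 cont=73.9746 V=77.5289[EX]; j=2 S=148.3405 intr=6.1095 cont=25.4136 V=25.4136[hold]; j=3 S=286.0709 intr=0.0000 cont=0.0000 V=0.0000[hold]  S*(3)=76.9211
k=2: j=0 S=55.3909 intr=99.0591 cont=95.5048 V=99.0591[EX]; j=1 S=106.8200 intr=47.6300 cont=52.6356 V=52.6356[hold]; j=2 S=205.9997 intr=0.0000 cont=13.5598 V=13.5598[hold]  S*(2)=55.3909
k=1: j=0 S=76.9211 intr=77.5289 cont=76.1942 V=77.5289[EX]; j=1 S=148.3405 intr=6.1095 cont=34.0972 V=34.0972[hold]  S*(1)=76.9211
k=0: j=0 S=106.8200 intr=47.6300 cont=56.4861 V=56.4861[hold]  S*(0)=-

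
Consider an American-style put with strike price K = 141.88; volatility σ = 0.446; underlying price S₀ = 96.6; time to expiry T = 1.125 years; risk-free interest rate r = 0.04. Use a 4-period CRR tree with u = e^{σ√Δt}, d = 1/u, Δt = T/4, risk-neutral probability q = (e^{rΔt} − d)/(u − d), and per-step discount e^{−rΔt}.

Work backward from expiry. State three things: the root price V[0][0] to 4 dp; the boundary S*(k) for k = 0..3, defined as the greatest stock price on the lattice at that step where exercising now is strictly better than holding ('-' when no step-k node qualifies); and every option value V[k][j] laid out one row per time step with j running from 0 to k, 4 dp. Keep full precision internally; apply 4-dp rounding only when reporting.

Δt=0.28125, u=1.26684, d=0.78936, q=0.46484, disc=e^(-rΔt)=0.98881
k=4 terminal: V=max(K-S,0) → 104.3752 81.6889 45.2800 0.0000 0.0000
k=3: j=0 S=47.5127 intr=94.3673 cont=92.7801 V=94.3673[EX]; j=1 S=76.2526 intr=65.6274 cont=64.0402 V=65.6274[EX]; j=2 S=122.3769 intr=19.5031 cont=23.9611 V=23.9611[hold]; j=3 S=196.4014 intr=0.0000 cont=0.0000 V=0.0000[hold]  S*(3)=76.2526
k=2: j=0 S=60.1911 intr=81.6889 cont=80.1017 V=81.6889[EX]; j=1 S=96.6000 intr=45.2800 cont=45.7419 V=45.7419[hold]; j=2 S=155.0323 intr=0.0000 cont=12.6797 V=12.6797[hold]  S*(2)=60.1911
k=1: j=0 S=76.2526 intr=65.6274 cont=64.2525 V=65.6274[EX]; j=1 S=122.3769 intr=19.5031 cont=30.0336 V=30.0336[hold]  S*(1)=76.2526
k=0: j=0 S=96.6000 intr=45.2800 cont=48.5330 V=48.5330[hold]  S*(0)=-

price = 48.5330
boundary = - 76.2526 60.1911 76.2526
tree:
48.5330
65.6274 30.0336
81.6889 45.7419 12.6797
94.3673 65.6274 23.9611 0.0000
104.3752 81.6889 45.2800 0.0000 0.0000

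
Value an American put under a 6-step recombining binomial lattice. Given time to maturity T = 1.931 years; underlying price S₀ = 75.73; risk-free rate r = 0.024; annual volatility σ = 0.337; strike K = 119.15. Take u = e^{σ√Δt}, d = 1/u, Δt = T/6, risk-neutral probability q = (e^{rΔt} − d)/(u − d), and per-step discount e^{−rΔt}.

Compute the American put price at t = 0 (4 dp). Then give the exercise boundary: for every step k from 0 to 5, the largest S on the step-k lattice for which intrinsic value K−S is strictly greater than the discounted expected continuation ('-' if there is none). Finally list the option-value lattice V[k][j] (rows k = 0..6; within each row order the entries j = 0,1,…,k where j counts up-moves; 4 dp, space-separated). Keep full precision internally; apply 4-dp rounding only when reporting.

price = 44.8856
boundary = - 62.5517 51.6666 62.5517 75.7300 91.6847
tree:
44.8856
56.5983 32.5463
67.4834 43.8820 20.4255
76.4743 56.5983 30.4059 9.6188
83.9006 67.4834 43.4200 16.3763 2.2328
90.0346 76.4743 56.5983 27.4653 4.2656 0.0000
95.1012 83.9006 67.4834 43.4200 8.1492 0.0000 0.0000

Δt=0.32183, u=1.21068, d=0.82598, q=0.47251, disc=e^(-rΔt)=0.99231
k=6 terminal: V=max(K-S,0) → 95.1012 83.9006 67.4834 43.4200 8.1492 0.0000 0.0000
k=5: j=0 S=29.1154 intr=90.0346 cont=89.1178 V=90.0346[EX]; j=1 S=42.6757 intr=76.4743 cont=75.5575 V=76.4743[EX]; j=2 S=62.5517 intr=56.5983 cont=55.6816 V=56.5983[EX]; j=3 S=91.6847 intr=27.4653 cont=26.5485 V=27.4653[EX]; j=4 S=134.3863 intr=0.0000 cont=4.2656 V=4.2656[hold]; j=5 S=196.9758 intr=0.0000 cont=0.0000 V=0.0000[hold]  S*(5)=91.6847
k=4: j=0 S=35.2494 intr=83.9006 cont=82.9838 V=83.9006[EX]; j=1 S=51.6666 intr=67.4834 cont=66.5666 V=67.4834[EX]; j=2 S=75.7300 intr=43.4200 cont=42.5032 V=43.4200[EX]; j=3 S=111.0008 intr=8.1492 cont=16.3763 V=16.3763[hold]; j=4 S=162.6986 intr=0.0000 cont=2.2328 V=2.2328[hold]  S*(4)=75.7300
k=3: j=0 S=42.6757 intr=76.4743 cont=75.5575 V=76.4743[EX]; j=1 S=62.5517 intr=56.5983 cont=55.6816 V=56.5983[EX]; j=2 S=91.6847 intr=27.4653 cont=30.4059 V=30.4059[hold]; j=3 S=134.3863 intr=0.0000 cont=9.6188 V=9.6188[hold]  S*(3)=62.5517
k=2: j=0 S=51.6666 intr=67.4834 cont=66.5666 V=67.4834[EX]; j=1 S=75.7300 intr=43.4200 cont=43.8820 V=43.8820[hold]; j=2 S=111.0008 intr=8.1492 cont=20.4255 V=20.4255[hold]  S*(2)=51.6666
k=1: j=0 S=62.5517 intr=56.5983 cont=55.8982 V=56.5983[EX]; j=1 S=91.6847 intr=27.4653 cont=32.5463 V=32.5463[hold]  S*(1)=62.5517
k=0: j=0 S=75.7300 intr=43.4200 cont=44.8856 V=44.8856[hold]  S*(0)=-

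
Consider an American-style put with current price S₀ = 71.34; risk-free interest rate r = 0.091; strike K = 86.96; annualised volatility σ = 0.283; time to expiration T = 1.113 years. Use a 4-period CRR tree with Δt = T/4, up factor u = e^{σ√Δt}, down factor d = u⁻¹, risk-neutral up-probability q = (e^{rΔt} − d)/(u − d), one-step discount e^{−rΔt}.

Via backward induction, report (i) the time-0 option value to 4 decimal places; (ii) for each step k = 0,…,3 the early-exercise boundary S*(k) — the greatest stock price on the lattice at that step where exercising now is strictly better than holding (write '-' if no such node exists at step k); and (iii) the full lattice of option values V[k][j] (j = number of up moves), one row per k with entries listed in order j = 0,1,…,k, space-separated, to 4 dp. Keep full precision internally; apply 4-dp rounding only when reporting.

Δt=0.27825, u=1.16100, d=0.86133, q=0.54832, disc=e^(-rΔt)=0.97500
k=4 terminal: V=max(K-S,0) → 47.6950 34.0340 15.6200 0.0000 0.0000
k=3: j=0 S=45.5866 intr=41.3734 cont=39.1991 V=41.3734[EX]; j=1 S=61.4471 intr=25.5129 cont=23.3387 V=25.5129[EX]; j=2 S=82.8257 intr=4.1343 cont=6.8788 V=6.8788[hold]; j=3 S=111.6423 intr=0.0000 cont=0.0000 V=0.0000[hold]  S*(3)=61.4471
k=2: j=0 S=52.9260 intr=34.0340 cont=31.8597 V=34.0340[EX]; j=1 S=71.3400 intr=15.6200 cont=14.9130 V=15.6200[EX]; j=2 S=96.1605 intr=0.0000 cont=3.0293 V=3.0293[hold]  S*(2)=71.3400
k=1: j=0 S=61.4471 intr=25.5129 cont=23.3387 V=25.5129[EX]; j=1 S=82.8257 intr=4.1343 cont=8.4983 V=8.4983[hold]  S*(1)=61.4471
k=0: j=0 S=71.3400 intr=15.6200 cont=15.7788 V=15.7788[hold]  S*(0)=-

price = 15.7788
boundary = - 61.4471 71.3400 61.4471
tree:
15.7788
25.5129 8.4983
34.0340 15.6200 3.0293
41.3734 25.5129 6.8788 0.0000
47.6950 34.0340 15.6200 0.0000 0.0000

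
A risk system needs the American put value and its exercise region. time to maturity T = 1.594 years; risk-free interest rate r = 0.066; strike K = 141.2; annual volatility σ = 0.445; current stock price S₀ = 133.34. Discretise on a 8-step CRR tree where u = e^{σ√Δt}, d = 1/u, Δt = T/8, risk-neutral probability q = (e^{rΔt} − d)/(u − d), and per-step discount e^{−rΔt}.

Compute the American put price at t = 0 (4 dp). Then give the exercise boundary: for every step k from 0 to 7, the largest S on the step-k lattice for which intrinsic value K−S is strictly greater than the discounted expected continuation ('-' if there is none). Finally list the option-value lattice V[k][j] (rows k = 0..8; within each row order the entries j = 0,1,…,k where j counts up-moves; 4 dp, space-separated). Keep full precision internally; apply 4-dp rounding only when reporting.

Δt=0.19925, u=1.21974, d=0.81985, q=0.48361, disc=e^(-rΔt)=0.98694
k=8 terminal: V=max(K-S,0) → 113.9839 100.7089 80.9588 51.5755 7.8600 0.0000 0.0000 0.0000 0.0000
k=7: j=0 S=33.1966 intr=108.0034 cont=106.1587 V=108.0034[EX]; j=1 S=49.3886 intr=91.8114 cont=89.9667 V=91.8114[EX]; j=2 S=73.4785 intr=67.7215 cont=65.8768 V=67.7215[EX]; j=3 S=109.3185 intr=31.8815 cont=30.0368 V=31.8815[EX]; j=4 S=162.6399 intr=0.0000 cont=4.0058 V=4.0058[hold]; j=5 S=241.9696 intr=0.0000 cont=0.0000 V=0.0000[hold]; j=6 S=359.9932 intr=0.0000 cont=0.0000 V=0.0000[hold]; j=7 S=535.5842 intr=0.0000 cont=0.0000 V=0.0000[hold]  S*(7)=109.3185
k=6: j=0 S=40.4911 intr=100.7089 cont=98.8642 V=100.7089[EX]; j=1 S=60.2412 intr=80.9588 cont=79.1141 V=80.9588[EX]; j=2 S=89.6245 intr=51.5755 cont=49.7308 V=51.5755[EX]; j=3 S=133.3400 intr=7.8600 cont=18.1603 V=18.1603[hold]; j=4 S=198.3782 intr=0.0000 cont=2.0416 V=2.0416[hold]; j=5 S=295.1396 intr=0.0000 cont=0.0000 V=0.0000[hold]; j=6 S=439.0975 intr=0.0000 cont=0.0000 V=0.0000[hold]  S*(6)=89.6245
k=5: j=0 S=49.3886 intr=91.8114 cont=89.9667 V=91.8114[EX]; j=1 S=73.4785 intr=67.7215 cont=65.8768 V=67.7215[EX]; j=2 S=109.3185 intr=31.8815 cont=34.9530 V=34.9530[hold]; j=3 S=162.6399 intr=0.0000 cont=10.2298 V=10.2298[hold]; j=4 S=241.9696 intr=0.0000 cont=1.0405 V=1.0405[hold]; j=5 S=359.9932 intr=0.0000 cont=0.0000 V=0.0000[hold]  S*(5)=73.4785
k=4: j=0 S=60.2412 intr=80.9588 cont=79.1141 V=80.9588[EX]; j=1 S=89.6245 intr=51.5755 cont=51.1968 V=51.5755[EX]; j=2 S=133.3400 intr=7.8600 cont=22.6962 V=22.6962[hold]; j=3 S=198.3782 intr=0.0000 cont=5.7102 V=5.7102[hold]; j=4 S=295.1396 intr=0.0000 cont=0.5303 V=0.5303[hold]  S*(4)=89.6245
k=3: j=0 S=73.4785 intr=67.7215 cont=65.8768 V=67.7215[EX]; j=1 S=109.3185 intr=31.8815 cont=37.1180 V=37.1180[hold]; j=2 S=162.6399 intr=0.0000 cont=14.2925 V=14.2925[hold]; j=3 S=241.9696 intr=0.0000 cont=3.1633 V=3.1633[hold]  S*(3)=73.4785
k=2: j=0 S=89.6245 intr=51.5755 cont=52.2301 V=52.2301[hold]; j=1 S=133.3400 intr=7.8600 cont=25.7387 V=25.7387[hold]; j=2 S=198.3782 intr=0.0000 cont=8.7939 V=8.7939[hold]  S*(2)=-
k=1: j=0 S=109.3185 intr=31.8815 cont=38.9037 V=38.9037[hold]; j=1 S=162.6399 intr=0.0000 cont=17.3149 V=17.3149[hold]  S*(1)=-
k=0: j=0 S=133.3400 intr=7.8600 cont=28.0914 V=28.0914[hold]  S*(0)=-

price = 28.0914
boundary = - - - 73.4785 89.6245 73.4785 89.6245 109.3185
tree:
28.0914
38.9037 17.3149
52.2301 25.7387 8.7939
67.7215 37.1180 14.2925 3.1633
80.9588 51.5755 22.6962 5.7102 0.5303
91.8114 67.7215 34.9530 10.2298 1.0405 0.0000
100.7089 80.9588 51.5755 18.1603 2.0416 0.0000 0.0000
108.0034 91.8114 67.7215 31.8815 4.0058 0.0000 0.0000 0.0000
113.9839 100.7089 80.9588 51.5755 7.8600 0.0000 0.0000 0.0000 0.0000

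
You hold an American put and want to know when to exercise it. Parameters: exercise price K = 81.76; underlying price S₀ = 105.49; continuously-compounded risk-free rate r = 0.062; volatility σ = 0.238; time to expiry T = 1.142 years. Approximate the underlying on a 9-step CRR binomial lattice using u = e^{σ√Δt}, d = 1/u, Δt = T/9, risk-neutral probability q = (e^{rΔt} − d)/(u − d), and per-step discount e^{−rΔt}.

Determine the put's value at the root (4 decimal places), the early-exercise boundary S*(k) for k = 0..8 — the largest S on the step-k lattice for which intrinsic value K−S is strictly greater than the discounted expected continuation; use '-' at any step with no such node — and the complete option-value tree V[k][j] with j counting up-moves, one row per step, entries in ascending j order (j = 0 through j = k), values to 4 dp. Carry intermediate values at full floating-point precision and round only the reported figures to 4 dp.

Δt=0.12689, u=1.08848, d=0.91872, q=0.52534, disc=e^(-rΔt)=0.99216
k=9 terminal: V=max(K-S,0) → 32.5742 23.4856 12.7176 0.0000 0.0000 0.0000 0.0000 0.0000 0.0000 0.0000
k=8: j=0 S=53.5376 intr=28.2224 cont=27.5817 V=28.2224[EX]; j=1 S=63.4303 intr=18.3297 cont=17.6890 V=18.3297[EX]; j=2 S=75.1510 intr=6.6090 cont=5.9892 V=6.6090[EX]; j=3 S=89.0375 intr=0.0000 cont=0.0000 V=0.0000[hold]; j=4 S=105.4900 intr=0.0000 cont=0.0000 V=0.0000[hold]; j=5 S=124.9826 intr=0.0000 cont=0.0000 V=0.0000[hold]; j=6 S=148.0770 intr=0.0000 cont=0.0000 V=0.0000[hold]; j=7 S=175.4389 intr=0.0000 cont=0.0000 V=0.0000[hold]; j=8 S=207.8567 intr=0.0000 cont=0.0000 V=0.0000[hold]  S*(8)=75.1510
k=7: j=0 S=58.2744 intr=23.4856 cont=22.8449 V=23.4856[EX]; j=1 S=69.0424 intr=12.7176 cont=12.0769 V=12.7176[EX]; j=2 S=81.8001 intr=0.0000 cont=3.1124 V=3.1124[hold]; j=3 S=96.9153 intr=0.0000 cont=0.0000 V=0.0000[hold]; j=4 S=114.8234 intr=0.0000 cont=0.0000 V=0.0000[hold]; j=5 S=136.0406 intr=0.0000 cont=0.0000 V=0.0000[hold]; j=6 S=161.1784 intr=0.0000 cont=0.0000 V=0.0000[hold]; j=7 S=190.9611 intr=0.0000 cont=0.0000 V=0.0000[hold]  S*(7)=69.0424
k=6: j=0 S=63.4303 intr=18.3297 cont=17.6890 V=18.3297[EX]; j=1 S=75.1510 intr=6.6090 cont=7.6115 V=7.6115[hold]; j=2 S=89.0375 intr=0.0000 cont=1.4658 V=1.4658[hold]; j=3 S=105.4900 intr=0.0000 cont=0.0000 V=0.0000[hold]; j=4 S=124.9826 intr=0.0000 cont=0.0000 V=0.0000[hold]; j=5 S=148.0770 intr=0.0000 cont=0.0000 V=0.0000[hold]; j=6 S=175.4389 intr=0.0000 cont=0.0000 V=0.0000[hold]  S*(6)=63.4303
k=5: j=0 S=69.0424 intr=12.7176 cont=12.5994 V=12.7176[EX]; j=1 S=81.8001 intr=0.0000 cont=4.3485 V=4.3485[hold]; j=2 S=96.9153 intr=0.0000 cont=0.6903 V=0.6903[hold]; j=3 S=114.8234 intr=0.0000 cont=0.0000 V=0.0000[hold]; j=4 S=136.0406 intr=0.0000 cont=0.0000 V=0.0000[hold]; j=5 S=161.1784 intr=0.0000 cont=0.0000 V=0.0000[hold]  S*(5)=69.0424
k=4: j=0 S=75.1510 intr=6.6090 cont=8.2558 V=8.2558[hold]; j=1 S=89.0375 intr=0.0000 cont=2.4077 V=2.4077[hold]; j=2 S=105.4900 intr=0.0000 cont=0.3251 V=0.3251[hold]; j=3 S=124.9826 intr=0.0000 cont=0.0000 V=0.0000[hold]; j=4 S=148.0770 intr=0.0000 cont=0.0000 V=0.0000[hold]  S*(4)=-
k=3: j=0 S=81.8001 intr=0.0000 cont=5.1429 V=5.1429[hold]; j=1 S=96.9153 intr=0.0000 cont=1.3033 V=1.3033[hold]; j=2 S=114.8234 intr=0.0000 cont=0.1531 V=0.1531[hold]; j=3 S=136.0406 intr=0.0000 cont=0.0000 V=0.0000[hold]  S*(3)=-
k=2: j=0 S=89.0375 intr=0.0000 cont=3.1013 V=3.1013[hold]; j=1 S=105.4900 intr=0.0000 cont=0.6936 V=0.6936[hold]; j=2 S=124.9826 intr=0.0000 cont=0.0721 V=0.0721[hold]  S*(2)=-
k=1: j=0 S=96.9153 intr=0.0000 cont=1.8220 V=1.8220[hold]; j=1 S=114.8234 intr=0.0000 cont=0.3642 V=0.3642[hold]  S*(1)=-
k=0: j=0 S=105.4900 intr=0.0000 cont=1.0479 V=1.0479[hold]  S*(0)=-

price = 1.0479
boundary = - - - - - 69.0424 63.4303 69.0424 75.1510
tree:
1.0479
1.8220 0.3642
3.1013 0.6936 0.0721
5.1429 1.3033 0.1531 0.0000
8.2558 2.4077 0.3251 0.0000 0.0000
12.7176 4.3485 0.6903 0.0000 0.0000 0.0000
18.3297 7.6115 1.4658 0.0000 0.0000 0.0000 0.0000
23.4856 12.7176 3.1124 0.0000 0.0000 0.0000 0.0000 0.0000
28.2224 18.3297 6.6090 0.0000 0.0000 0.0000 0.0000 0.0000 0.0000
32.5742 23.4856 12.7176 0.0000 0.0000 0.0000 0.0000 0.0000 0.0000 0.0000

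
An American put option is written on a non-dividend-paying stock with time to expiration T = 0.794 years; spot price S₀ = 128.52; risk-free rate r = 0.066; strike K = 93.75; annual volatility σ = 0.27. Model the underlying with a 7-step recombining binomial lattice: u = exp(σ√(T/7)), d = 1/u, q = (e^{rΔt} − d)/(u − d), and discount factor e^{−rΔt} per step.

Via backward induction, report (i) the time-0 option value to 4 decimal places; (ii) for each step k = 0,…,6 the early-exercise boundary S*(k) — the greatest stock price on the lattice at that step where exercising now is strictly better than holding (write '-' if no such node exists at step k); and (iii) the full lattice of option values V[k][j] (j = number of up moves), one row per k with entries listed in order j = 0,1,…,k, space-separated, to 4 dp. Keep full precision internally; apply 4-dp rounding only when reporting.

Δt=0.11343, u=1.09520, d=0.91308, q=0.51854, disc=e^(-rΔt)=0.99254
k=7 terminal: V=max(K-S,0) → 25.7472 12.1837 0.0000 0.0000 0.0000 0.0000 0.0000 0.0000
k=6: j=0 S=74.4764 intr=19.2736 cont=18.5744 V=19.2736[EX]; j=1 S=89.3311 intr=4.4189 cont=5.8222 V=5.8222[hold]; j=2 S=107.1486 intr=0.0000 cont=0.0000 V=0.0000[hold]; j=3 S=128.5200 intr=0.0000 cont=0.0000 V=0.0000[hold]; j=4 S=154.1540 intr=0.0000 cont=0.0000 V=0.0000[hold]; j=5 S=184.9008 intr=0.0000 cont=0.0000 V=0.0000[hold]; j=6 S=221.7802 intr=0.0000 cont=0.0000 V=0.0000[hold]  S*(6)=74.4764
k=5: j=0 S=81.5663 intr=12.1837 cont=12.2067 V=12.2067[hold]; j=1 S=97.8351 intr=0.0000 cont=2.7822 V=2.7822[hold]; j=2 S=117.3488 intr=0.0000 cont=0.0000 V=0.0000[hold]; j=3 S=140.7546 intr=0.0000 cont=0.0000 V=0.0000[hold]; j=4 S=168.8289 intr=0.0000 cont=0.0000 V=0.0000[hold]; j=5 S=202.5027 intr=0.0000 cont=0.0000 V=0.0000[hold]  S*(5)=-
k=4: j=0 S=89.3311 intr=4.4189 cont=7.2651 V=7.2651[hold]; j=1 S=107.1486 intr=0.0000 cont=1.3295 V=1.3295[hold]; j=2 S=128.5200 intr=0.0000 cont=0.0000 V=0.0000[hold]; j=3 S=154.1540 intr=0.0000 cont=0.0000 V=0.0000[hold]; j=4 S=184.9008 intr=0.0000 cont=0.0000 V=0.0000[hold]  S*(4)=-
k=3: j=0 S=97.8351 intr=0.0000 cont=4.1560 V=4.1560[hold]; j=1 S=117.3488 intr=0.0000 cont=0.6353 V=0.6353[hold]; j=2 S=140.7546 intr=0.0000 cont=0.0000 V=0.0000[hold]; j=3 S=168.8289 intr=0.0000 cont=0.0000 V=0.0000[hold]  S*(3)=-
k=2: j=0 S=107.1486 intr=0.0000 cont=2.3130 V=2.3130[hold]; j=1 S=128.5200 intr=0.0000 cont=0.3036 V=0.3036[hold]; j=2 S=154.1540 intr=0.0000 cont=0.0000 V=0.0000[hold]  S*(2)=-
k=1: j=0 S=117.3488 intr=0.0000 cont=1.2616 V=1.2616[hold]; j=1 S=140.7546 intr=0.0000 cont=0.1451 V=0.1451[hold]  S*(1)=-
k=0: j=0 S=128.5200 intr=0.0000 cont=0.6775 V=0.6775[hold]  S*(0)=-

price = 0.6775
boundary = - - - - - - 74.4764
tree:
0.6775
1.2616 0.1451
2.3130 0.3036 0.0000
4.1560 0.6353 0.0000 0.0000
7.2651 1.3295 0.0000 0.0000 0.0000
12.2067 2.7822 0.0000 0.0000 0.0000 0.0000
19.2736 5.8222 0.0000 0.0000 0.0000 0.0000 0.0000
25.7472 12.1837 0.0000 0.0000 0.0000 0.0000 0.0000 0.0000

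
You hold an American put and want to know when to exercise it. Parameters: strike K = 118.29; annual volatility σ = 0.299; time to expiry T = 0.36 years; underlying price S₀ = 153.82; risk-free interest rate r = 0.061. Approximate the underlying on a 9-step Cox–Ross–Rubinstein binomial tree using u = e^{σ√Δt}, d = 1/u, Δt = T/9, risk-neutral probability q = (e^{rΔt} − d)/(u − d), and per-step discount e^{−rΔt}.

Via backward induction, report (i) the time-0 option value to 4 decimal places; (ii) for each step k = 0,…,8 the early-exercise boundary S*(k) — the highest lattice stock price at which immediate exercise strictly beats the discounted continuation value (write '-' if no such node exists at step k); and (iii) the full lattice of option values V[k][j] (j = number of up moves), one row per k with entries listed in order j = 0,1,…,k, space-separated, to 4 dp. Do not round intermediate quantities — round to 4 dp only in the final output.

Δt=0.04000  u=1.06162  d=0.94195  q=0.50547  discount=0.99756
step 9 (expiry): payoffs max(K−S,0) = 28.4902 17.0815 4.2233 0.0000 0.0000 0.0000 0.0000 0.0000 0.0000 0.0000
step 8: (k=8,j=0): S=95.3337, (K−S)⁺=22.9563, hold=22.6681 ⇒ V=22.9563 exercise | (k=8,j=1): S=107.4454, (K−S)⁺=10.8446, hold=10.5563 ⇒ V=10.8446 exercise | (k=8,j=2): S=121.0959, (K−S)⁺=0.0000, hold=2.0835 ⇒ V=2.0835 continue | (k=8,j=3): S=136.4807, (K−S)⁺=0.0000, hold=0.0000 ⇒ V=0.0000 continue | (k=8,j=4): S=153.8200, (K−S)⁺=0.0000, hold=0.0000 ⇒ V=0.0000 continue | (k=8,j=5): S=173.3622, (K−S)⁺=0.0000, hold=0.0000 ⇒ V=0.0000 continue | (k=8,j=6): S=195.3872, (K−S)⁺=0.0000, hold=0.0000 ⇒ V=0.0000 continue | (k=8,j=7): S=220.2103, (K−S)⁺=0.0000, hold=0.0000 ⇒ V=0.0000 continue | (k=8,j=8): S=248.1871, (K−S)⁺=0.0000, hold=0.0000 ⇒ V=0.0000 continue  boundary S*=107.4454
step 7: (k=7,j=0): S=101.2085, (K−S)⁺=17.0815, hold=16.7932 ⇒ V=17.0815 exercise | (k=7,j=1): S=114.0667, (K−S)⁺=4.2233, hold=6.4005 ⇒ V=6.4005 continue | (k=7,j=2): S=128.5584, (K−S)⁺=0.0000, hold=1.0278 ⇒ V=1.0278 continue | (k=7,j=3): S=144.8912, (K−S)⁺=0.0000, hold=0.0000 ⇒ V=0.0000 continue | (k=7,j=4): S=163.2990, (K−S)⁺=0.0000, hold=0.0000 ⇒ V=0.0000 continue | (k=7,j=5): S=184.0455, (K−S)⁺=0.0000, hold=0.0000 ⇒ V=0.0000 continue | (k=7,j=6): S=207.4278, (K−S)⁺=0.0000, hold=0.0000 ⇒ V=0.0000 continue | (k=7,j=7): S=233.7806, (K−S)⁺=0.0000, hold=0.0000 ⇒ V=0.0000 continue  boundary S*=101.2085
step 6: (k=6,j=0): S=107.4454, (K−S)⁺=10.8446, hold=11.6541 ⇒ V=11.6541 continue | (k=6,j=1): S=121.0959, (K−S)⁺=0.0000, hold=3.6758 ⇒ V=3.6758 continue | (k=6,j=2): S=136.4807, (K−S)⁺=0.0000, hold=0.5071 ⇒ V=0.5071 continue | (k=6,j=3): S=153.8200, (K−S)⁺=0.0000, hold=0.0000 ⇒ V=0.0000 continue | (k=6,j=4): S=173.3622, (K−S)⁺=0.0000, hold=0.0000 ⇒ V=0.0000 continue | (k=6,j=5): S=195.3872, (K−S)⁺=0.0000, hold=0.0000 ⇒ V=0.0000 continue | (k=6,j=6): S=220.2103, (K−S)⁺=0.0000, hold=0.0000 ⇒ V=0.0000 continue  boundary S*=-
step 5: (k=5,j=0): S=114.0667, (K−S)⁺=4.2233, hold=7.6027 ⇒ V=7.6027 continue | (k=5,j=1): S=128.5584, (K−S)⁺=0.0000, hold=2.0690 ⇒ V=2.0690 continue | (k=5,j=2): S=144.8912, (K−S)⁺=0.0000, hold=0.2501 ⇒ V=0.2501 continue | (k=5,j=3): S=163.2990, (K−S)⁺=0.0000, hold=0.0000 ⇒ V=0.0000 continue | (k=5,j=4): S=184.0455, (K−S)⁺=0.0000, hold=0.0000 ⇒ V=0.0000 continue | (k=5,j=5): S=207.4278, (K−S)⁺=0.0000, hold=0.0000 ⇒ V=0.0000 continue  boundary S*=-
step 4: (k=4,j=0): S=121.0959, (K−S)⁺=0.0000, hold=4.7939 ⇒ V=4.7939 continue | (k=4,j=1): S=136.4807, (K−S)⁺=0.0000, hold=1.1468 ⇒ V=1.1468 continue | (k=4,j=2): S=153.8200, (K−S)⁺=0.0000, hold=0.1234 ⇒ V=0.1234 continue | (k=4,j=3): S=173.3622, (K−S)⁺=0.0000, hold=0.0000 ⇒ V=0.0000 continue | (k=4,j=4): S=195.3872, (K−S)⁺=0.0000, hold=0.0000 ⇒ V=0.0000 continue  boundary S*=-
step 3: (k=3,j=0): S=128.5584, (K−S)⁺=0.0000, hold=2.9432 ⇒ V=2.9432 continue | (k=3,j=1): S=144.8912, (K−S)⁺=0.0000, hold=0.6280 ⇒ V=0.6280 continue | (k=3,j=2): S=163.2990, (K−S)⁺=0.0000, hold=0.0609 ⇒ V=0.0609 continue | (k=3,j=3): S=184.0455, (K−S)⁺=0.0000, hold=0.0000 ⇒ V=0.0000 continue  boundary S*=-
step 2: (k=2,j=0): S=136.4807, (K−S)⁺=0.0000, hold=1.7686 ⇒ V=1.7686 continue | (k=2,j=1): S=153.8200, (K−S)⁺=0.0000, hold=0.3405 ⇒ V=0.3405 continue | (k=2,j=2): S=173.3622, (K−S)⁺=0.0000, hold=0.0300 ⇒ V=0.0300 continue  boundary S*=-
step 1: (k=1,j=0): S=144.8912, (K−S)⁺=0.0000, hold=1.0442 ⇒ V=1.0442 continue | (k=1,j=1): S=163.2990, (K−S)⁺=0.0000, hold=0.1831 ⇒ V=0.1831 continue  boundary S*=-
step 0: (k=0,j=0): S=153.8200, (K−S)⁺=0.0000, hold=0.6075 ⇒ V=0.6075 continue  boundary S*=-

price = 0.6075
boundary = - - - - - - - 101.2085 107.4454
tree:
0.6075
1.0442 0.1831
1.7686 0.3405 0.0300
2.9432 0.6280 0.0609 0.0000
4.7939 1.1468 0.1234 0.0000 0.0000
7.6027 2.0690 0.2501 0.0000 0.0000 0.0000
11.6541 3.6758 0.5071 0.0000 0.0000 0.0000 0.0000
17.0815 6.4005 1.0278 0.0000 0.0000 0.0000 0.0000 0.0000
22.9563 10.8446 2.0835 0.0000 0.0000 0.0000 0.0000 0.0000 0.0000
28.4902 17.0815 4.2233 0.0000 0.0000 0.0000 0.0000 0.0000 0.0000 0.0000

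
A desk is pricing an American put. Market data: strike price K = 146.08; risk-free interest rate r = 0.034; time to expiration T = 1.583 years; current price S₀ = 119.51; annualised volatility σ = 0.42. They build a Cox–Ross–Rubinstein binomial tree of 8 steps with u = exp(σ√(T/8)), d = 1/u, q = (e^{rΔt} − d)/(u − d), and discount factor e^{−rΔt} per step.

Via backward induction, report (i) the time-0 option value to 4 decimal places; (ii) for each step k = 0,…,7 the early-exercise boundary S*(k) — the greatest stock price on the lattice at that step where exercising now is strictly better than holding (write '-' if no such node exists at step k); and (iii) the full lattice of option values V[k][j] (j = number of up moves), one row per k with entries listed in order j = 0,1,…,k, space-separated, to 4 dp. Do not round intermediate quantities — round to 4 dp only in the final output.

price = 39.4993
boundary = - - - 68.2319 82.2482 68.2319 82.2482 99.1438
tree:
39.4993
51.1202 27.0334
64.1396 37.2525 15.9609
77.8481 49.6856 23.8436 7.3499
89.4758 63.8318 34.5338 12.1971 2.0195
99.1220 77.8481 48.1138 19.7998 3.8462 0.0000
107.1243 89.4758 63.8318 31.1769 7.3252 0.0000 0.0000
113.7629 99.1220 77.8481 46.9362 13.9510 0.0000 0.0000 0.0000
119.2702 107.1243 89.4758 63.8318 26.5700 0.0000 0.0000 0.0000 0.0000

Δt=0.19787, u=1.20542, d=0.82959, q=0.47139, disc=e^(-rΔt)=0.99329
k=8 terminal: V=max(K-S,0) → 119.2702 107.1243 89.4758 63.8318 26.5700 0.0000 0.0000 0.0000 0.0000
k=7: j=0 S=32.3171 intr=113.7629 cont=112.7834 V=113.7629[EX]; j=1 S=46.9580 intr=99.1220 cont=98.1425 V=99.1220[EX]; j=2 S=68.2319 intr=77.8481 cont=76.8686 V=77.8481[EX]; j=3 S=99.1438 intr=46.9362 cont=45.9568 V=46.9362[EX]; j=4 S=144.0599 intr=2.0201 cont=13.9510 V=13.9510[hold]; j=5 S=209.3249 intr=0.0000 cont=0.0000 V=0.0000[hold]; j=6 S=304.1576 intr=0.0000 cont=0.0000 V=0.0000[hold]; j=7 S=441.9534 intr=0.0000 cont=0.0000 V=0.0000[hold]  S*(7)=99.1438
k=6: j=0 S=38.9557 intr=107.1243 cont=106.1448 V=107.1243[EX]; j=1 S=56.6042 intr=89.4758 cont=88.4963 V=89.4758[EX]; j=2 S=82.2482 intr=63.8318 cont=62.8523 V=63.8318[EX]; j=3 S=119.5100 intr=26.5700 cont=31.1769 V=31.1769[hold]; j=4 S=173.6529 intr=0.0000 cont=7.3252 V=7.3252[hold]; j=5 S=252.3247 intr=0.0000 cont=0.0000 V=0.0000[hold]; j=6 S=366.6381 intr=0.0000 cont=0.0000 V=0.0000[hold]  S*(6)=82.2482
k=5: j=0 S=46.9580 intr=99.1220 cont=98.1425 V=99.1220[EX]; j=1 S=68.2319 intr=77.8481 cont=76.8686 V=77.8481[EX]; j=2 S=99.1438 intr=46.9362 cont=48.1138 V=48.1138[hold]; j=3 S=144.0599 intr=2.0201 cont=19.7998 V=19.7998[hold]; j=4 S=209.3249 intr=0.0000 cont=3.8462 V=3.8462[hold]; j=5 S=304.1576 intr=0.0000 cont=0.0000 V=0.0000[hold]  S*(5)=68.2319
k=4: j=0 S=56.6042 intr=89.4758 cont=88.4963 V=89.4758[EX]; j=1 S=82.2482 intr=63.8318 cont=63.4037 V=63.8318[EX]; j=2 S=119.5100 intr=26.5700 cont=34.5338 V=34.5338[hold]; j=3 S=173.6529 intr=0.0000 cont=12.1971 V=12.1971[hold]; j=4 S=252.3247 intr=0.0000 cont=2.0195 V=2.0195[hold]  S*(4)=82.2482
k=3: j=0 S=68.2319 intr=77.8481 cont=76.8686 V=77.8481[EX]; j=1 S=99.1438 intr=46.9362 cont=49.6856 V=49.6856[hold]; j=2 S=144.0599 intr=2.0201 cont=23.8436 V=23.8436[hold]; j=3 S=209.3249 intr=0.0000 cont=7.3499 V=7.3499[hold]  S*(3)=68.2319
k=2: j=0 S=82.2482 intr=63.8318 cont=64.1396 V=64.1396[hold]; j=1 S=119.5100 intr=26.5700 cont=37.2525 V=37.2525[hold]; j=2 S=173.6529 intr=0.0000 cont=15.9609 V=15.9609[hold]  S*(2)=-
k=1: j=0 S=99.1438 intr=46.9362 cont=51.1202 V=51.1202[hold]; j=1 S=144.0599 intr=2.0201 cont=27.0334 V=27.0334[hold]  S*(1)=-
k=0: j=0 S=119.5100 intr=26.5700 cont=39.4993 V=39.4993[hold]  S*(0)=-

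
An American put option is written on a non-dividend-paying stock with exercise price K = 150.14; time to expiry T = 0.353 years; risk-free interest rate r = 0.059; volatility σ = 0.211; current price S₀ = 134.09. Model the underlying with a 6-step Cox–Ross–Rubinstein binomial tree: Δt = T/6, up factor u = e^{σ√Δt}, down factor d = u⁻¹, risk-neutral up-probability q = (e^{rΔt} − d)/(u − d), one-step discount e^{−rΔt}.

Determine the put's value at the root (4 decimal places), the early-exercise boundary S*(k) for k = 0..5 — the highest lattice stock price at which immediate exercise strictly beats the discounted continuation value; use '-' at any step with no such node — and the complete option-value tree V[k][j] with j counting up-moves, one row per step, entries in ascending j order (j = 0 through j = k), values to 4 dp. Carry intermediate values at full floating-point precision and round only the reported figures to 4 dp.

price = 16.4796
boundary = - 127.4000 121.0438 127.4000 134.0900 141.1313
tree:
16.4796
22.7400 10.8376
29.0962 16.0949 6.0796
35.1353 22.7400 10.0969 2.4291
40.8730 29.0962 16.0500 4.6947 0.3638
46.3245 35.1353 22.7400 9.0087 0.7624 0.0000
51.5041 40.8730 29.0962 16.0500 1.5977 0.0000 0.0000

Δt=0.05883, u=1.05251, d=0.95011, q=0.52116, disc=e^(-rΔt)=0.99653
k=6 terminal: V=max(K-S,0) → 51.5041 40.8730 29.0962 16.0500 1.5977 0.0000 0.0000
k=5: j=0 S=103.8155 intr=46.3245 cont=45.8043 V=46.3245[EX]; j=1 S=115.0047 intr=35.1353 cont=34.6150 V=35.1353[EX]; j=2 S=127.4000 intr=22.7400 cont=22.2197 V=22.7400[EX]; j=3 S=141.1313 intr=9.0087 cont=8.4885 V=9.0087[EX]; j=4 S=156.3425 intr=0.0000 cont=0.7624 V=0.7624[hold]; j=5 S=173.1932 intr=0.0000 cont=0.0000 V=0.0000[hold]  S*(5)=141.1313
k=4: j=0 S=109.2670 intr=40.8730 cont=40.3528 V=40.8730[EX]; j=1 S=121.0438 intr=29.0962 cont=28.5759 V=29.0962[EX]; j=2 S=134.0900 intr=16.0500 cont=15.5297 V=16.0500[EX]; j=3 S=148.5423 intr=1.5977 cont=4.6947 V=4.6947[hold]; j=4 S=164.5523 intr=0.0000 cont=0.3638 V=0.3638[hold]  S*(4)=134.0900
k=3: j=0 S=115.0047 intr=35.1353 cont=34.6150 V=35.1353[EX]; j=1 S=127.4000 intr=22.7400 cont=22.2197 V=22.7400[EX]; j=2 S=141.1313 intr=9.0087 cont=10.0969 V=10.0969[hold]; j=3 S=156.3425 intr=0.0000 cont=2.4291 V=2.4291[hold]  S*(3)=127.4000
k=2: j=0 S=121.0438 intr=29.0962 cont=28.5759 V=29.0962[EX]; j=1 S=134.0900 intr=16.0500 cont=16.0949 V=16.0949[hold]; j=2 S=148.5423 intr=1.5977 cont=6.0796 V=6.0796[hold]  S*(2)=121.0438
k=1: j=0 S=127.4000 intr=22.7400 cont=22.2430 V=22.7400[EX]; j=1 S=141.1313 intr=9.0087 cont=10.8376 V=10.8376[hold]  S*(1)=127.4000
k=0: j=0 S=134.0900 intr=16.0500 cont=16.4796 V=16.4796[hold]  S*(0)=-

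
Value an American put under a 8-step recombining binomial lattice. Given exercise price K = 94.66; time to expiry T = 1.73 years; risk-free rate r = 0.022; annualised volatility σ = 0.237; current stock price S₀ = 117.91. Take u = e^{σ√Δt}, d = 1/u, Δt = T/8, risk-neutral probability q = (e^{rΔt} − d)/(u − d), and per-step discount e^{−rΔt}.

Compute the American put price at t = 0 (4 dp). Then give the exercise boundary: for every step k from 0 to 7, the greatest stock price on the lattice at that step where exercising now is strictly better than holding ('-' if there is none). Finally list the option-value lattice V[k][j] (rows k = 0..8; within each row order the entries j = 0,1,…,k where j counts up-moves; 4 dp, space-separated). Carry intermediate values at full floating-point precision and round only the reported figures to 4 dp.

price = 3.5371
boundary = - - - - - 67.9563 75.8742 84.7146
tree:
3.5371
5.6493 1.4084
8.8006 2.4768 0.3279
13.2929 4.2853 0.6488 0.0024
19.3129 7.2567 1.2838 0.0048 0.0000
26.7037 11.9309 2.5403 0.0096 0.0000 0.0000
33.7953 18.7858 5.0264 0.0190 0.0000 0.0000 0.0000
40.1468 26.7037 9.9454 0.0378 0.0000 0.0000 0.0000 0.0000
45.8356 33.7953 18.7858 0.0750 0.0000 0.0000 0.0000 0.0000 0.0000

Δt=0.21625, u=1.11651, d=0.89564, q=0.49407, disc=e^(-rΔt)=0.99525
k=8 terminal: V=max(K-S,0) → 45.8356 33.7953 18.7858 0.0750 0.0000 0.0000 0.0000 0.0000 0.0000
k=7: j=0 S=54.5132 intr=40.1468 cont=39.6976 V=40.1468[EX]; j=1 S=67.9563 intr=26.7037 cont=26.2544 V=26.7037[EX]; j=2 S=84.7146 intr=9.9454 cont=9.4962 V=9.9454[EX]; j=3 S=105.6055 intr=0.0000 cont=0.0378 V=0.0378[hold]; j=4 S=131.6482 intr=0.0000 cont=0.0000 V=0.0000[hold]; j=5 S=164.1131 intr=0.0000 cont=0.0000 V=0.0000[hold]; j=6 S=204.5840 intr=0.0000 cont=0.0000 V=0.0000[hold]; j=7 S=255.0351 intr=0.0000 cont=0.0000 V=0.0000[hold]  S*(7)=84.7146
k=6: j=0 S=60.8647 intr=33.7953 cont=33.3460 V=33.7953[EX]; j=1 S=75.8742 intr=18.7858 cont=18.3366 V=18.7858[EX]; j=2 S=94.5850 intr=0.0750 cont=5.0264 V=5.0264[hold]; j=3 S=117.9100 intr=0.0000 cont=0.0190 V=0.0190[hold]; j=4 S=146.9870 intr=0.0000 cont=0.0000 V=0.0000[hold]; j=5 S=183.2346 intr=0.0000 cont=0.0000 V=0.0000[hold]; j=6 S=228.4209 intr=0.0000 cont=0.0000 V=0.0000[hold]  S*(6)=75.8742
k=5: j=0 S=67.9563 intr=26.7037 cont=26.2544 V=26.7037[EX]; j=1 S=84.7146 intr=9.9454 cont=11.9309 V=11.9309[hold]; j=2 S=105.6055 intr=0.0000 cont=2.5403 V=2.5403[hold]; j=3 S=131.6482 intr=0.0000 cont=0.0096 V=0.0096[hold]; j=4 S=164.1131 intr=0.0000 cont=0.0000 V=0.0000[hold]; j=5 S=204.5840 intr=0.0000 cont=0.0000 V=0.0000[hold]  S*(5)=67.9563
k=4: j=0 S=75.8742 intr=18.7858 cont=19.3129 V=19.3129[hold]; j=1 S=94.5850 intr=0.0750 cont=7.2567 V=7.2567[hold]; j=2 S=117.9100 intr=0.0000 cont=1.2838 V=1.2838[hold]; j=3 S=146.9870 intr=0.0000 cont=0.0048 V=0.0048[hold]; j=4 S=183.2346 intr=0.0000 cont=0.0000 V=0.0000[hold]  S*(4)=-
k=3: j=0 S=84.7146 intr=9.9454 cont=13.2929 V=13.2929[hold]; j=1 S=105.6055 intr=0.0000 cont=4.2853 V=4.2853[hold]; j=2 S=131.6482 intr=0.0000 cont=0.6488 V=0.6488[hold]; j=3 S=164.1131 intr=0.0000 cont=0.0024 V=0.0024[hold]  S*(3)=-
k=2: j=0 S=94.5850 intr=0.0750 cont=8.8006 V=8.8006[hold]; j=1 S=117.9100 intr=0.0000 cont=2.4768 V=2.4768[hold]; j=2 S=146.9870 intr=0.0000 cont=0.3279 V=0.3279[hold]  S*(2)=-
k=1: j=0 S=105.6055 intr=0.0000 cont=5.6493 V=5.6493[hold]; j=1 S=131.6482 intr=0.0000 cont=1.4084 V=1.4084[hold]  S*(1)=-
k=0: j=0 S=117.9100 intr=0.0000 cont=3.5371 V=3.5371[hold]  S*(0)=-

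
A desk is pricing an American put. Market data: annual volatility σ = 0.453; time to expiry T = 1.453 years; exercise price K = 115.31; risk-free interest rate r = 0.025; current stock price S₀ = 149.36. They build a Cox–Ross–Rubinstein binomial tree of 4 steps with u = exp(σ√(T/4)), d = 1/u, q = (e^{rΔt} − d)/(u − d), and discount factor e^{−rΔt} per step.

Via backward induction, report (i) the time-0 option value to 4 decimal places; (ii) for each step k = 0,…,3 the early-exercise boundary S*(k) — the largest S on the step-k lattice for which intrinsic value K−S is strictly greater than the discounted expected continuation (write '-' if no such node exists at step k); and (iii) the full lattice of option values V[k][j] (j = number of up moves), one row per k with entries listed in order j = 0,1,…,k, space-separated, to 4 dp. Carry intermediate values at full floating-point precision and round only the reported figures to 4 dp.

Δt=0.36325  u=1.31393  d=0.76107  q=0.44867  discount=0.99096
step 4 (expiry): payoffs max(K−S,0) = 65.1979 28.7956 0.0000 0.0000 0.0000
step 3: (k=3,j=0): S=65.8439, (K−S)⁺=49.4661, hold=48.4237 ⇒ V=49.4661 exercise | (k=3,j=1): S=113.6741, (K−S)⁺=1.6359, hold=15.7325 ⇒ V=15.7325 continue | (k=3,j=2): S=196.2489, (K−S)⁺=0.0000, hold=0.0000 ⇒ V=0.0000 continue | (k=3,j=3): S=338.8074, (K−S)⁺=0.0000, hold=0.0000 ⇒ V=0.0000 continue  boundary S*=65.8439
step 2: (k=2,j=0): S=86.5144, (K−S)⁺=28.7956, hold=34.0206 ⇒ V=34.0206 continue | (k=2,j=1): S=149.3600, (K−S)⁺=0.0000, hold=8.5954 ⇒ V=8.5954 continue | (k=2,j=2): S=257.8577, (K−S)⁺=0.0000, hold=0.0000 ⇒ V=0.0000 continue  boundary S*=-
step 1: (k=1,j=0): S=113.6741, (K−S)⁺=1.6359, hold=22.4088 ⇒ V=22.4088 continue | (k=1,j=1): S=196.2489, (K−S)⁺=0.0000, hold=4.6961 ⇒ V=4.6961 continue  boundary S*=-
step 0: (k=0,j=0): S=149.3600, (K−S)⁺=0.0000, hold=14.3310 ⇒ V=14.3310 continue  boundary S*=-

price = 14.3310
boundary = - - - 65.8439
tree:
14.3310
22.4088 4.6961
34.0206 8.5954 0.0000
49.4661 15.7325 0.0000 0.0000
65.1979 28.7956 0.0000 0.0000 0.0000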